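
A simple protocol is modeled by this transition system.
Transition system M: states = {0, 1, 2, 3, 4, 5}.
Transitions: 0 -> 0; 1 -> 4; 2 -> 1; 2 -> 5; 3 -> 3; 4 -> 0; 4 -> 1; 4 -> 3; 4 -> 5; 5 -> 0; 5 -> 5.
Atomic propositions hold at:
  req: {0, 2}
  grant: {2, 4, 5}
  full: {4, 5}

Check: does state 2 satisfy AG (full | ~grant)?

Sat(~grant) = {0, 1, 3}
Sat(full | ~grant) = {0, 1, 3, 4, 5}
AG (full | ~grant): greatest fixpoint, start Z0 = {0, 1, 3, 4, 5}, keep only states in Sat with every successor in Z. Already a fixed point.
Sat(AG (full | ~grant)) = {0, 1, 3, 4, 5}
2 ∉ Sat(AG (full | ~grant)) = {0, 1, 3, 4, 5}, so the formula does not hold at 2.

No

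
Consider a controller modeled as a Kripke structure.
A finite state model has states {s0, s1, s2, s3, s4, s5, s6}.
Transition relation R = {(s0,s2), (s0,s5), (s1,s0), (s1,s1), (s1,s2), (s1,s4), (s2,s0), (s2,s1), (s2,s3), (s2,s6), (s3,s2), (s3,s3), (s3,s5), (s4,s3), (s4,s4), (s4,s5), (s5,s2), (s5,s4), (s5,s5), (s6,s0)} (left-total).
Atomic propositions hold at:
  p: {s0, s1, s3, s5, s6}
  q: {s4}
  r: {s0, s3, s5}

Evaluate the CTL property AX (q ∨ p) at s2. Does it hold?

Sat(q ∨ p) = {s0, s1, s3, s4, s5, s6}
Sat(AX (q ∨ p)) = {s : every successor in {s0, s1, s3, s4, s5, s6}} = {s2, s4, s6}
s2 ∈ Sat(AX (q ∨ p)) = {s2, s4, s6}, so the formula holds at s2.

Yes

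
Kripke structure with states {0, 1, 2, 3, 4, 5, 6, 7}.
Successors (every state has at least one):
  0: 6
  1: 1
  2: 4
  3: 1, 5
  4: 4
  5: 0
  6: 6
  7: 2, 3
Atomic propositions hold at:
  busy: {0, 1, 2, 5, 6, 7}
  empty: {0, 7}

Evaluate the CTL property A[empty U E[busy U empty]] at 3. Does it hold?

E[busy U empty]: least fixpoint, start Z0 = Sat(empty) = {0, 7}, add states in Sat(busy) with some successor in Z. Z1 = {0, 5, 7}; fixed.
Sat(E[busy U empty]) = {0, 5, 7}
A[empty U E[busy U empty]]: least fixpoint, start Z0 = Sat(E[busy U empty]) = {0, 5, 7}, add states in Sat(empty) with every successor in Z. Already a fixed point.
Sat(A[empty U E[busy U empty]]) = {0, 5, 7}
3 ∉ Sat(A[empty U E[busy U empty]]) = {0, 5, 7}, so the formula does not hold at 3.

No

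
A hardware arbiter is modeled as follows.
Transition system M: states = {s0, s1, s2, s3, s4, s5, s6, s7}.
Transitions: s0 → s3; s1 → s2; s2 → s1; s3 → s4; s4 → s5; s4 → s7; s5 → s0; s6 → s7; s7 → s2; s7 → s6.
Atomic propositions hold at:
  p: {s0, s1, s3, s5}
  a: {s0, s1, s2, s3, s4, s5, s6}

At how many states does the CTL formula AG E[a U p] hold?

2

E[a U p]: least fixpoint, start Z0 = Sat(p) = {s0, s1, s3, s5}, add states in Sat(a) with some successor in Z. Z1 = {s0, s1, s2, s3, s4, s5}; fixed.
Sat(E[a U p]) = {s0, s1, s2, s3, s4, s5}
AG E[a U p]: greatest fixpoint, start Z0 = {s0, s1, s2, s3, s4, s5}, keep only states in Sat with every successor in Z. Z1 = {s0, s1, s2, s3, s5}; Z2 = {s0, s1, s2, s5}; Z3 = {s1, s2, s5}; Z4 = {s1, s2}; fixed.
Sat(AG E[a U p]) = {s1, s2}
|Sat(AG E[a U p])| = |{s1, s2}| = 2.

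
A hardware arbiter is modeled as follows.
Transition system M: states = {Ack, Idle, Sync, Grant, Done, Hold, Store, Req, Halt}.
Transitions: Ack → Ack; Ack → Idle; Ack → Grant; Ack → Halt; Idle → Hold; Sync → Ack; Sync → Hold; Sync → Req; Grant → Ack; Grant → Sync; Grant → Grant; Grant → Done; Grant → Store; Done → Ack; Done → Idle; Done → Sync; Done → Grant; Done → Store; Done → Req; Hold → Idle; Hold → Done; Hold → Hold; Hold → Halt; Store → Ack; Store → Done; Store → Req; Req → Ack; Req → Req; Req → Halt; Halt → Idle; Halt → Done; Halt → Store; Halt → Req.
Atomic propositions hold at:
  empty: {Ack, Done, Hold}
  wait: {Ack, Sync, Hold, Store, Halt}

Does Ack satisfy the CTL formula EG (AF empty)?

AF empty: least fixpoint, start Z0 = {Ack, Done, Hold}, add states with every successor in Z. Z1 = {Ack, Idle, Done, Hold}; fixed.
Sat(AF empty) = {Ack, Idle, Done, Hold}
EG (AF empty): greatest fixpoint, start Z0 = {Ack, Idle, Done, Hold}, keep only states in Sat with some successor in Z. Already a fixed point.
Sat(EG (AF empty)) = {Ack, Idle, Done, Hold}
Ack ∈ Sat(EG (AF empty)) = {Ack, Idle, Done, Hold}, so the formula holds at Ack.

Yes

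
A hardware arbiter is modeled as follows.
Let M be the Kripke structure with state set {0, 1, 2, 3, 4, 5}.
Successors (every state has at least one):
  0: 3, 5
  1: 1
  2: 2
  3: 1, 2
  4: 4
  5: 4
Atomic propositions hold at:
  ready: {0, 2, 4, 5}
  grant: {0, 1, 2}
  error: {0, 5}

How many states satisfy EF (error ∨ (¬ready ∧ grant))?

Sat(¬ready) = {1, 3}
Sat(¬ready ∧ grant) = {1}
Sat(error ∨ (¬ready ∧ grant)) = {0, 1, 5}
EF (error ∨ (¬ready ∧ grant)): least fixpoint, start Z0 = {0, 1, 5}, add states with some successor in Z. Z1 = {0, 1, 3, 5}; fixed.
Sat(EF (error ∨ (¬ready ∧ grant))) = {0, 1, 3, 5}
|Sat(EF (error ∨ (¬ready ∧ grant)))| = |{0, 1, 3, 5}| = 4.

4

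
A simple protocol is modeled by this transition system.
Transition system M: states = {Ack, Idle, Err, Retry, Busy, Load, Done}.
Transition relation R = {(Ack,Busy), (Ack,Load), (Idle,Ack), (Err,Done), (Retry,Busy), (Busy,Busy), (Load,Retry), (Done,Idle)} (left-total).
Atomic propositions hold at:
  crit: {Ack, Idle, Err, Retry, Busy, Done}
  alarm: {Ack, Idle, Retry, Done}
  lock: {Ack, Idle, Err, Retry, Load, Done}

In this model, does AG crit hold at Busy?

AG crit: greatest fixpoint, start Z0 = {Ack, Idle, Err, Retry, Busy, Done}, keep only states in Sat with every successor in Z. Z1 = {Idle, Err, Retry, Busy, Done}; Z2 = {Err, Retry, Busy, Done}; Z3 = {Err, Retry, Busy}; Z4 = {Retry, Busy}; fixed.
Sat(AG crit) = {Retry, Busy}
Busy ∈ Sat(AG crit) = {Retry, Busy}, so the formula holds at Busy.

Yes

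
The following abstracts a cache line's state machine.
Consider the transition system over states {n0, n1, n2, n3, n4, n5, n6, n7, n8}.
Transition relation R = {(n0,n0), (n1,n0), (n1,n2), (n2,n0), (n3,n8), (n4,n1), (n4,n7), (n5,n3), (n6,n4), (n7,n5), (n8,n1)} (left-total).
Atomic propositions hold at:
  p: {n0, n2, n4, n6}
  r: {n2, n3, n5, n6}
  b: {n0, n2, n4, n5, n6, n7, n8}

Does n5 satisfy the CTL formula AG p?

No

AG p: greatest fixpoint, start Z0 = {n0, n2, n4, n6}, keep only states in Sat with every successor in Z. Z1 = {n0, n2, n6}; Z2 = {n0, n2}; fixed.
Sat(AG p) = {n0, n2}
n5 ∉ Sat(AG p) = {n0, n2}, so the formula does not hold at n5.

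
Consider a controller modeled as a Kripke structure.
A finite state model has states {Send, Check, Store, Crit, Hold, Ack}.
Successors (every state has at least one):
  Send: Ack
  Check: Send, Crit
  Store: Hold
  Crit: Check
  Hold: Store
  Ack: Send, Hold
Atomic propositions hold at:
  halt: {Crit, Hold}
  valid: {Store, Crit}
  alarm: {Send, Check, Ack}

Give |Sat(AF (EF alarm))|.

4

EF alarm: least fixpoint, start Z0 = {Send, Check, Ack}, add states with some successor in Z. Z1 = {Send, Check, Crit, Ack}; fixed.
Sat(EF alarm) = {Send, Check, Crit, Ack}
AF (EF alarm): least fixpoint, start Z0 = {Send, Check, Crit, Ack}, add states with every successor in Z. Already a fixed point.
Sat(AF (EF alarm)) = {Send, Check, Crit, Ack}
|Sat(AF (EF alarm))| = |{Send, Check, Crit, Ack}| = 4.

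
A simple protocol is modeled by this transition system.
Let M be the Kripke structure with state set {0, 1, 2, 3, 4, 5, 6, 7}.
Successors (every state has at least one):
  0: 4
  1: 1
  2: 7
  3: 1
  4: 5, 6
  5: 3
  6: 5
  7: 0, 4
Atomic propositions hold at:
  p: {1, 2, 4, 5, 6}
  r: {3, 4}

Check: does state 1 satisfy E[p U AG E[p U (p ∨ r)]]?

Sat(p ∨ r) = {1, 2, 3, 4, 5, 6}
E[p U (p ∨ r)]: least fixpoint, start Z0 = Sat((p ∨ r)) = {1, 2, 3, 4, 5, 6}, add states in Sat(p) with some successor in Z. Already a fixed point.
Sat(E[p U (p ∨ r)]) = {1, 2, 3, 4, 5, 6}
AG E[p U (p ∨ r)]: greatest fixpoint, start Z0 = {1, 2, 3, 4, 5, 6}, keep only states in Sat with every successor in Z. Z1 = {1, 3, 4, 5, 6}; fixed.
Sat(AG E[p U (p ∨ r)]) = {1, 3, 4, 5, 6}
E[p U AG E[p U (p ∨ r)]]: least fixpoint, start Z0 = Sat(AG E[p U (p ∨ r)]) = {1, 3, 4, 5, 6}, add states in Sat(p) with some successor in Z. Already a fixed point.
Sat(E[p U AG E[p U (p ∨ r)]]) = {1, 3, 4, 5, 6}
1 ∈ Sat(E[p U AG E[p U (p ∨ r)]]) = {1, 3, 4, 5, 6}, so the formula holds at 1.

Yes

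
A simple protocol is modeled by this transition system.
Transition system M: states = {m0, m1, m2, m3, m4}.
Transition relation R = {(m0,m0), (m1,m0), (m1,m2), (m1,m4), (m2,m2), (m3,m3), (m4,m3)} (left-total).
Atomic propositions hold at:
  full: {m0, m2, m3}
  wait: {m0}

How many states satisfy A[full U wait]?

1

A[full U wait]: least fixpoint, start Z0 = Sat(wait) = {m0}, add states in Sat(full) with every successor in Z. Already a fixed point.
Sat(A[full U wait]) = {m0}
|Sat(A[full U wait])| = |{m0}| = 1.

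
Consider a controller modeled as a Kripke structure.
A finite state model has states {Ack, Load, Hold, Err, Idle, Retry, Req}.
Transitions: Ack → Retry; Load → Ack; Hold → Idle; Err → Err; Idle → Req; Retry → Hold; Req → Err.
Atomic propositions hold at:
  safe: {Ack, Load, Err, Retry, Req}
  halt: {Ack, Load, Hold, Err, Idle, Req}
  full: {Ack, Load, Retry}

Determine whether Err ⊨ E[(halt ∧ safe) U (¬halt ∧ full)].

No

Sat(halt ∧ safe) = {Ack, Load, Err, Req}
Sat(¬halt) = {Retry}
Sat(¬halt ∧ full) = {Retry}
E[(halt ∧ safe) U (¬halt ∧ full)]: least fixpoint, start Z0 = Sat((¬halt ∧ full)) = {Retry}, add states in Sat(halt ∧ safe) with some successor in Z. Z1 = {Ack, Retry}; Z2 = {Ack, Load, Retry}; fixed.
Sat(E[(halt ∧ safe) U (¬halt ∧ full)]) = {Ack, Load, Retry}
Err ∉ Sat(E[(halt ∧ safe) U (¬halt ∧ full)]) = {Ack, Load, Retry}, so the formula does not hold at Err.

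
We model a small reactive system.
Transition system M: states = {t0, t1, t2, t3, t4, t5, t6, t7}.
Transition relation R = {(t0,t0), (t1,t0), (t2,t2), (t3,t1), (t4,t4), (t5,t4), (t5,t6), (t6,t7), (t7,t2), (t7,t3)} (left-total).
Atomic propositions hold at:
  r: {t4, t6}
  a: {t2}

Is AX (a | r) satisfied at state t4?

Yes

Sat(a | r) = {t2, t4, t6}
Sat(AX (a | r)) = {s : every successor in {t2, t4, t6}} = {t2, t4, t5}
t4 ∈ Sat(AX (a | r)) = {t2, t4, t5}, so the formula holds at t4.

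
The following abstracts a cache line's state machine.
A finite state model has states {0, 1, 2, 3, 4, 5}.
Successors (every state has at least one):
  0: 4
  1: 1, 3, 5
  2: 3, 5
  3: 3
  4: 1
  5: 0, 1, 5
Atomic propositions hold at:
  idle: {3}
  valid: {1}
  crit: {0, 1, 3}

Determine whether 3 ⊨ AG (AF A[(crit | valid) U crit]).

Sat(crit | valid) = {0, 1, 3}
A[(crit | valid) U crit]: least fixpoint, start Z0 = Sat(crit) = {0, 1, 3}, add states in Sat(crit | valid) with every successor in Z. Already a fixed point.
Sat(A[(crit | valid) U crit]) = {0, 1, 3}
AF A[(crit | valid) U crit]: least fixpoint, start Z0 = {0, 1, 3}, add states with every successor in Z. Z1 = {0, 1, 3, 4}; fixed.
Sat(AF A[(crit | valid) U crit]) = {0, 1, 3, 4}
AG (AF A[(crit | valid) U crit]): greatest fixpoint, start Z0 = {0, 1, 3, 4}, keep only states in Sat with every successor in Z. Z1 = {0, 3, 4}; Z2 = {0, 3}; Z3 = {3}; fixed.
Sat(AG (AF A[(crit | valid) U crit])) = {3}
3 ∈ Sat(AG (AF A[(crit | valid) U crit])) = {3}, so the formula holds at 3.

Yes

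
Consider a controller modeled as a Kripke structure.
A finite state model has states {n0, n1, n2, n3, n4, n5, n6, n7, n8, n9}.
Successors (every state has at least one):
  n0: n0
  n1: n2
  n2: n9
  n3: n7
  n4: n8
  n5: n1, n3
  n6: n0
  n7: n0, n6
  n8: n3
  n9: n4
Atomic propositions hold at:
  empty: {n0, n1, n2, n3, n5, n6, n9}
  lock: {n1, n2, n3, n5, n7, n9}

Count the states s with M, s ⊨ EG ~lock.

2

Sat(~lock) = {n0, n4, n6, n8}
EG ~lock: greatest fixpoint, start Z0 = {n0, n4, n6, n8}, keep only states in Sat with some successor in Z. Z1 = {n0, n4, n6}; Z2 = {n0, n6}; fixed.
Sat(EG ~lock) = {n0, n6}
|Sat(EG ~lock)| = |{n0, n6}| = 2.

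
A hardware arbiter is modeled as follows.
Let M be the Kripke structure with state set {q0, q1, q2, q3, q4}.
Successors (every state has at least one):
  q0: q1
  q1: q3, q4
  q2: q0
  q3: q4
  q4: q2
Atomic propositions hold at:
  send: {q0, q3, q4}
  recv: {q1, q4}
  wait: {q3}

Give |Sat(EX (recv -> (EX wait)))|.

4

Sat(EX wait) = {s : some successor in {q3}} = {q1}
Sat(recv -> (EX wait)) = {q0, q1, q2, q3}
Sat(EX (recv -> (EX wait))) = {s : some successor in {q0, q1, q2, q3}} = {q0, q1, q2, q4}
|Sat(EX (recv -> (EX wait)))| = |{q0, q1, q2, q4}| = 4.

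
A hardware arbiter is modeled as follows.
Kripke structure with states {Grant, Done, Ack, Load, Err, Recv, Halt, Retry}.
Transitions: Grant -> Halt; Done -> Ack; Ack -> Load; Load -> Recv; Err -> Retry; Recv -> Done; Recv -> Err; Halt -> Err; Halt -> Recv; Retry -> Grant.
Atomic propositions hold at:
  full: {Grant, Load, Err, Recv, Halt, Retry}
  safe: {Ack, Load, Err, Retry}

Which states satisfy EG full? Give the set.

EG full: greatest fixpoint, start Z0 = {Grant, Load, Err, Recv, Halt, Retry}, keep only states in Sat with some successor in Z. Already a fixed point.
Sat(EG full) = {Grant, Load, Err, Recv, Halt, Retry}

{Grant, Load, Err, Recv, Halt, Retry}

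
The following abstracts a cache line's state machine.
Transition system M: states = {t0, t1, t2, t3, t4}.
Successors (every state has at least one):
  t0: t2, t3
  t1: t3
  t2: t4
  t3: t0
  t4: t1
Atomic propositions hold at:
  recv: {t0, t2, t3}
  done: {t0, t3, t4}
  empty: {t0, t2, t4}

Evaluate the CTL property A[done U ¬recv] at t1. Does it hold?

Yes

Sat(¬recv) = {t1, t4}
A[done U ¬recv]: least fixpoint, start Z0 = Sat(¬recv) = {t1, t4}, add states in Sat(done) with every successor in Z. Already a fixed point.
Sat(A[done U ¬recv]) = {t1, t4}
t1 ∈ Sat(A[done U ¬recv]) = {t1, t4}, so the formula holds at t1.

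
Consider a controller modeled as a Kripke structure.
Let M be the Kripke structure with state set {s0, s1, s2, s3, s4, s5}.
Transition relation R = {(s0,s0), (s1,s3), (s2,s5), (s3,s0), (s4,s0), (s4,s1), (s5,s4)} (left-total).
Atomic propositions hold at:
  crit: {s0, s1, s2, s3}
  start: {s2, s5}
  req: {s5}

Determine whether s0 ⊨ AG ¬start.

Sat(¬start) = {s0, s1, s3, s4}
AG ¬start: greatest fixpoint, start Z0 = {s0, s1, s3, s4}, keep only states in Sat with every successor in Z. Already a fixed point.
Sat(AG ¬start) = {s0, s1, s3, s4}
s0 ∈ Sat(AG ¬start) = {s0, s1, s3, s4}, so the formula holds at s0.

Yes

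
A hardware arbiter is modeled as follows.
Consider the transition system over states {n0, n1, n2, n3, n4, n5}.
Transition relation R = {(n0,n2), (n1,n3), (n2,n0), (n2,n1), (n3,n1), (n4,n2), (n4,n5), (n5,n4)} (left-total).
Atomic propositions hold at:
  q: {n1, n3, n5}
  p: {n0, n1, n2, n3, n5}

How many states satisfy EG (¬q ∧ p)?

2

Sat(¬q) = {n0, n2, n4}
Sat(¬q ∧ p) = {n0, n2}
EG (¬q ∧ p): greatest fixpoint, start Z0 = {n0, n2}, keep only states in Sat with some successor in Z. Already a fixed point.
Sat(EG (¬q ∧ p)) = {n0, n2}
|Sat(EG (¬q ∧ p))| = |{n0, n2}| = 2.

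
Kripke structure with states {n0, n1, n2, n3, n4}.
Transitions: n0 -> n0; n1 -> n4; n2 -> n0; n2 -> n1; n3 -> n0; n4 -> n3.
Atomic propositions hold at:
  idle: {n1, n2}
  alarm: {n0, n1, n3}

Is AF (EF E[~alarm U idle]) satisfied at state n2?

Yes

Sat(~alarm) = {n2, n4}
E[~alarm U idle]: least fixpoint, start Z0 = Sat(idle) = {n1, n2}, add states in Sat(~alarm) with some successor in Z. Already a fixed point.
Sat(E[~alarm U idle]) = {n1, n2}
EF E[~alarm U idle]: least fixpoint, start Z0 = {n1, n2}, add states with some successor in Z. Already a fixed point.
Sat(EF E[~alarm U idle]) = {n1, n2}
AF (EF E[~alarm U idle]): least fixpoint, start Z0 = {n1, n2}, add states with every successor in Z. Already a fixed point.
Sat(AF (EF E[~alarm U idle])) = {n1, n2}
n2 ∈ Sat(AF (EF E[~alarm U idle])) = {n1, n2}, so the formula holds at n2.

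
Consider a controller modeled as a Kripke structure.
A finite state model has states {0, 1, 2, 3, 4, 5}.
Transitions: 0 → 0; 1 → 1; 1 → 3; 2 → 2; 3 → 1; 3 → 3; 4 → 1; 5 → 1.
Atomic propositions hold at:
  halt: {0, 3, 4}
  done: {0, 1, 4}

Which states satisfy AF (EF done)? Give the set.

EF done: least fixpoint, start Z0 = {0, 1, 4}, add states with some successor in Z. Z1 = {0, 1, 3, 4, 5}; fixed.
Sat(EF done) = {0, 1, 3, 4, 5}
AF (EF done): least fixpoint, start Z0 = {0, 1, 3, 4, 5}, add states with every successor in Z. Already a fixed point.
Sat(AF (EF done)) = {0, 1, 3, 4, 5}

{0, 1, 3, 4, 5}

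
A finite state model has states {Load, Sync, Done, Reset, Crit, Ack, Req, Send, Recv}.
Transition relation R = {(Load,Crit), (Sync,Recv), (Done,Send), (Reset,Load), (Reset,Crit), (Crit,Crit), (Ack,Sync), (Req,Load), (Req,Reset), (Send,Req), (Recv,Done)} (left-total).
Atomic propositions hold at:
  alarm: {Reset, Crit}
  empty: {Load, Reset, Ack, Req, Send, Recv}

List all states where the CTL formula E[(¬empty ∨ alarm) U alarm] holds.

{Reset, Crit}

Sat(¬empty) = {Sync, Done, Crit}
Sat(¬empty ∨ alarm) = {Sync, Done, Reset, Crit}
E[(¬empty ∨ alarm) U alarm]: least fixpoint, start Z0 = Sat(alarm) = {Reset, Crit}, add states in Sat(¬empty ∨ alarm) with some successor in Z. Already a fixed point.
Sat(E[(¬empty ∨ alarm) U alarm]) = {Reset, Crit}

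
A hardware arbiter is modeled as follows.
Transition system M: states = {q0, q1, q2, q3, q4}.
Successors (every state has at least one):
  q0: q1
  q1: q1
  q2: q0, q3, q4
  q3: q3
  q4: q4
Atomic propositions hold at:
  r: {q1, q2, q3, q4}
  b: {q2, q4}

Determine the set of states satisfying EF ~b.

Sat(~b) = {q0, q1, q3}
EF ~b: least fixpoint, start Z0 = {q0, q1, q3}, add states with some successor in Z. Z1 = {q0, q1, q2, q3}; fixed.
Sat(EF ~b) = {q0, q1, q2, q3}

{q0, q1, q2, q3}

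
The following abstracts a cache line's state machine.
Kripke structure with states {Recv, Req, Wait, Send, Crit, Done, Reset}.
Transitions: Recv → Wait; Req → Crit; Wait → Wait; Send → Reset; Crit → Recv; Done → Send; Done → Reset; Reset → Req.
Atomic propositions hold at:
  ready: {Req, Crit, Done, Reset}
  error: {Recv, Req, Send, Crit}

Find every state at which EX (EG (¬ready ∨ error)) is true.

{Recv, Req, Wait, Crit, Reset}

Sat(¬ready) = {Recv, Wait, Send}
Sat(¬ready ∨ error) = {Recv, Req, Wait, Send, Crit}
EG (¬ready ∨ error): greatest fixpoint, start Z0 = {Recv, Req, Wait, Send, Crit}, keep only states in Sat with some successor in Z. Z1 = {Recv, Req, Wait, Crit}; fixed.
Sat(EG (¬ready ∨ error)) = {Recv, Req, Wait, Crit}
Sat(EX (EG (¬ready ∨ error))) = {s : some successor in {Recv, Req, Wait, Crit}} = {Recv, Req, Wait, Crit, Reset}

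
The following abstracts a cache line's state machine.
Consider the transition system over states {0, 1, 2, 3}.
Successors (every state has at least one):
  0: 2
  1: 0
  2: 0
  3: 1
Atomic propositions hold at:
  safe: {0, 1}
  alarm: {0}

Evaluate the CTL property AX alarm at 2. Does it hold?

Yes

Sat(AX alarm) = {s : every successor in {0}} = {1, 2}
2 ∈ Sat(AX alarm) = {1, 2}, so the formula holds at 2.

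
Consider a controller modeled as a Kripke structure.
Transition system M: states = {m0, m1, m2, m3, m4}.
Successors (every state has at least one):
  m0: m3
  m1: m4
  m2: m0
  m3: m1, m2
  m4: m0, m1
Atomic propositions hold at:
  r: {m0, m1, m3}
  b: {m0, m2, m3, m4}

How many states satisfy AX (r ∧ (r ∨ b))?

3

Sat(r ∨ b) = {m0, m1, m2, m3, m4}
Sat(r ∧ (r ∨ b)) = {m0, m1, m3}
Sat(AX (r ∧ (r ∨ b))) = {s : every successor in {m0, m1, m3}} = {m0, m2, m4}
|Sat(AX (r ∧ (r ∨ b)))| = |{m0, m2, m4}| = 3.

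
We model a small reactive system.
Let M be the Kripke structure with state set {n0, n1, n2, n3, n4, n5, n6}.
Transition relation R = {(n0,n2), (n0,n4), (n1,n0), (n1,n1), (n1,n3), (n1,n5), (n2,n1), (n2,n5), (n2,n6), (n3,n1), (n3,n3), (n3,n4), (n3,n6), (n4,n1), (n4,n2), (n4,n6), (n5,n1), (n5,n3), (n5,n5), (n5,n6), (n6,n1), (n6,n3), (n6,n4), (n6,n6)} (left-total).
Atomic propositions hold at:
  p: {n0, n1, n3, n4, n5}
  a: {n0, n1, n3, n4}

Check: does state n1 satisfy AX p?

Sat(AX p) = {s : every successor in {n0, n1, n3, n4, n5}} = {n1}
n1 ∈ Sat(AX p) = {n1}, so the formula holds at n1.

Yes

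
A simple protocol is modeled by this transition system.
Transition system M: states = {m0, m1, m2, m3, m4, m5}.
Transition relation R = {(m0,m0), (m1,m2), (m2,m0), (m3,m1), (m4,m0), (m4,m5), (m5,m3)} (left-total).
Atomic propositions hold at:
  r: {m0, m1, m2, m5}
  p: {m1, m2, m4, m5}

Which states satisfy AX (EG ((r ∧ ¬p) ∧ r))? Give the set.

Sat(¬p) = {m0, m3}
Sat(r ∧ ¬p) = {m0}
Sat((r ∧ ¬p) ∧ r) = {m0}
EG ((r ∧ ¬p) ∧ r): greatest fixpoint, start Z0 = {m0}, keep only states in Sat with some successor in Z. Already a fixed point.
Sat(EG ((r ∧ ¬p) ∧ r)) = {m0}
Sat(AX (EG ((r ∧ ¬p) ∧ r))) = {s : every successor in {m0}} = {m0, m2}

{m0, m2}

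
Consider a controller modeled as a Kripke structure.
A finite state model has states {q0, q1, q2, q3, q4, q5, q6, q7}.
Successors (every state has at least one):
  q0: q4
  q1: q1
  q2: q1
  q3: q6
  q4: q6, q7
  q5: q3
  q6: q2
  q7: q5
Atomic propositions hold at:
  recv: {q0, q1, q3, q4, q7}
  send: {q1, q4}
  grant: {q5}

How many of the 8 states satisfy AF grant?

2

AF grant: least fixpoint, start Z0 = {q5}, add states with every successor in Z. Z1 = {q5, q7}; fixed.
Sat(AF grant) = {q5, q7}
|Sat(AF grant)| = |{q5, q7}| = 2.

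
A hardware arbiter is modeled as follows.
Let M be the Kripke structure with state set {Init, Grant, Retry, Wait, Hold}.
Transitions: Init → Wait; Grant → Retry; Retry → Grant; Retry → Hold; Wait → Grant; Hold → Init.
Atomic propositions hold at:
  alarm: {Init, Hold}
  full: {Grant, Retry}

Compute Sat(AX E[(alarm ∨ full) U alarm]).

Sat(alarm ∨ full) = {Init, Grant, Retry, Hold}
E[(alarm ∨ full) U alarm]: least fixpoint, start Z0 = Sat(alarm) = {Init, Hold}, add states in Sat(alarm ∨ full) with some successor in Z. Z1 = {Init, Retry, Hold}; Z2 = {Init, Grant, Retry, Hold}; fixed.
Sat(E[(alarm ∨ full) U alarm]) = {Init, Grant, Retry, Hold}
Sat(AX E[(alarm ∨ full) U alarm]) = {s : every successor in {Init, Grant, Retry, Hold}} = {Grant, Retry, Wait, Hold}

{Grant, Retry, Wait, Hold}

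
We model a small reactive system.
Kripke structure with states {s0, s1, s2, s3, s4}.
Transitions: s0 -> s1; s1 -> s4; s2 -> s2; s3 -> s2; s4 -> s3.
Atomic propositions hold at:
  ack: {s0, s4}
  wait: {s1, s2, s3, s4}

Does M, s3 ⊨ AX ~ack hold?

Sat(~ack) = {s1, s2, s3}
Sat(AX ~ack) = {s : every successor in {s1, s2, s3}} = {s0, s2, s3, s4}
s3 ∈ Sat(AX ~ack) = {s0, s2, s3, s4}, so the formula holds at s3.

Yes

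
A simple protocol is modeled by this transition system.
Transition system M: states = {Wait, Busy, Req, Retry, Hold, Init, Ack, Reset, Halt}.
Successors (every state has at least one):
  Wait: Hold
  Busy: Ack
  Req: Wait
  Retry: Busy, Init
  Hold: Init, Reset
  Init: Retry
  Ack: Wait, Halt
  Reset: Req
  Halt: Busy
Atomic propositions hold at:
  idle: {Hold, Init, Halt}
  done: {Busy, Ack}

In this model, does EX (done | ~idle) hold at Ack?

Yes

Sat(~idle) = {Wait, Busy, Req, Retry, Ack, Reset}
Sat(done | ~idle) = {Wait, Busy, Req, Retry, Ack, Reset}
Sat(EX (done | ~idle)) = {s : some successor in {Wait, Busy, Req, Retry, Ack, Reset}} = {Busy, Req, Retry, Hold, Init, Ack, Reset, Halt}
Ack ∈ Sat(EX (done | ~idle)) = {Busy, Req, Retry, Hold, Init, Ack, Reset, Halt}, so the formula holds at Ack.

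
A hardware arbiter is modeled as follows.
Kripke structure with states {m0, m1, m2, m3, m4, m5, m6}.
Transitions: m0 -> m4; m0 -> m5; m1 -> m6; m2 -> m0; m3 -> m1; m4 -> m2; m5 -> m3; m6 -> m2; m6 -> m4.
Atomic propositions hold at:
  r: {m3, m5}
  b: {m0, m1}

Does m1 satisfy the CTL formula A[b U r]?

A[b U r]: least fixpoint, start Z0 = Sat(r) = {m3, m5}, add states in Sat(b) with every successor in Z. Already a fixed point.
Sat(A[b U r]) = {m3, m5}
m1 ∉ Sat(A[b U r]) = {m3, m5}, so the formula does not hold at m1.

No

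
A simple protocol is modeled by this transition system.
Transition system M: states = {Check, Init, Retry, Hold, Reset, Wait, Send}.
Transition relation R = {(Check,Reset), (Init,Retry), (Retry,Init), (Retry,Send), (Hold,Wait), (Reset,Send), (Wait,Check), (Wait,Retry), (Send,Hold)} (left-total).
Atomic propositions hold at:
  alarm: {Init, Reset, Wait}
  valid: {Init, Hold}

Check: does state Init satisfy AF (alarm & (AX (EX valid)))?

Yes

Sat(EX valid) = {s : some successor in {Init, Hold}} = {Retry, Send}
Sat(AX (EX valid)) = {s : every successor in {Retry, Send}} = {Init, Reset}
Sat(alarm & (AX (EX valid))) = {Init, Reset}
AF (alarm & (AX (EX valid))): least fixpoint, start Z0 = {Init, Reset}, add states with every successor in Z. Z1 = {Check, Init, Reset}; fixed.
Sat(AF (alarm & (AX (EX valid)))) = {Check, Init, Reset}
Init ∈ Sat(AF (alarm & (AX (EX valid)))) = {Check, Init, Reset}, so the formula holds at Init.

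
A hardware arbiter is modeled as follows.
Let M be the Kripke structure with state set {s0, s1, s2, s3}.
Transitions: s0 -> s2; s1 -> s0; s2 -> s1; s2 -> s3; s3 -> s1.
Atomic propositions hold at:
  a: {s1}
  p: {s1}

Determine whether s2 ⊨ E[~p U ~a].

Yes

Sat(~p) = {s0, s2, s3}
Sat(~a) = {s0, s2, s3}
E[~p U ~a]: least fixpoint, start Z0 = Sat(~a) = {s0, s2, s3}, add states in Sat(~p) with some successor in Z. Already a fixed point.
Sat(E[~p U ~a]) = {s0, s2, s3}
s2 ∈ Sat(E[~p U ~a]) = {s0, s2, s3}, so the formula holds at s2.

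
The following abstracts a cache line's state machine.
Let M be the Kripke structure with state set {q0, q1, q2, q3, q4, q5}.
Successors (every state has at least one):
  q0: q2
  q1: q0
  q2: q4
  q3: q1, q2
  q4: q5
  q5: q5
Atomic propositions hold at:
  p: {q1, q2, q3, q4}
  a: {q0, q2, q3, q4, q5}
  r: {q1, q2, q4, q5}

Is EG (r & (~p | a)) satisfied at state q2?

Yes

Sat(~p) = {q0, q5}
Sat(~p | a) = {q0, q2, q3, q4, q5}
Sat(r & (~p | a)) = {q2, q4, q5}
EG (r & (~p | a)): greatest fixpoint, start Z0 = {q2, q4, q5}, keep only states in Sat with some successor in Z. Already a fixed point.
Sat(EG (r & (~p | a))) = {q2, q4, q5}
q2 ∈ Sat(EG (r & (~p | a))) = {q2, q4, q5}, so the formula holds at q2.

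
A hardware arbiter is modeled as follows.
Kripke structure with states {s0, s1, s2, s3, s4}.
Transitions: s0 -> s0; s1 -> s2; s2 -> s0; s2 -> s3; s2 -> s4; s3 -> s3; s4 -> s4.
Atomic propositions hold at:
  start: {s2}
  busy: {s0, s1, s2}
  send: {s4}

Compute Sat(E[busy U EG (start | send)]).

Sat(start | send) = {s2, s4}
EG (start | send): greatest fixpoint, start Z0 = {s2, s4}, keep only states in Sat with some successor in Z. Already a fixed point.
Sat(EG (start | send)) = {s2, s4}
E[busy U EG (start | send)]: least fixpoint, start Z0 = Sat(EG (start | send)) = {s2, s4}, add states in Sat(busy) with some successor in Z. Z1 = {s1, s2, s4}; fixed.
Sat(E[busy U EG (start | send)]) = {s1, s2, s4}

{s1, s2, s4}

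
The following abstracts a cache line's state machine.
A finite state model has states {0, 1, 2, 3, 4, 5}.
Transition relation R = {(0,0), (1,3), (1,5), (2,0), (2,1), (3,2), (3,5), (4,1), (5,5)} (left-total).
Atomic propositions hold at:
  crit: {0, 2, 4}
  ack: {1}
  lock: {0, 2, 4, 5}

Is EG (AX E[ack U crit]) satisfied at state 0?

Yes

E[ack U crit]: least fixpoint, start Z0 = Sat(crit) = {0, 2, 4}, add states in Sat(ack) with some successor in Z. Already a fixed point.
Sat(E[ack U crit]) = {0, 2, 4}
Sat(AX E[ack U crit]) = {s : every successor in {0, 2, 4}} = {0}
EG (AX E[ack U crit]): greatest fixpoint, start Z0 = {0}, keep only states in Sat with some successor in Z. Already a fixed point.
Sat(EG (AX E[ack U crit])) = {0}
0 ∈ Sat(EG (AX E[ack U crit])) = {0}, so the formula holds at 0.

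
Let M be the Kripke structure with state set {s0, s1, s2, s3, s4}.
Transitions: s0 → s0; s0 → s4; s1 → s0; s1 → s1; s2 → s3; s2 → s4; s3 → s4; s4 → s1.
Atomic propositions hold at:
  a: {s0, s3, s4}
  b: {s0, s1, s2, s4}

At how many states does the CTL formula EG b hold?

4

EG b: greatest fixpoint, start Z0 = {s0, s1, s2, s4}, keep only states in Sat with some successor in Z. Already a fixed point.
Sat(EG b) = {s0, s1, s2, s4}
|Sat(EG b)| = |{s0, s1, s2, s4}| = 4.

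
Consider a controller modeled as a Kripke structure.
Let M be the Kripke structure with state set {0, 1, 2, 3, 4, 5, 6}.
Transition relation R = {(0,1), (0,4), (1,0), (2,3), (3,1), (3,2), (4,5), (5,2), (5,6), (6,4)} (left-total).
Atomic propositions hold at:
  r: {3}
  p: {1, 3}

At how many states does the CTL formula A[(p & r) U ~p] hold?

Sat(p & r) = {3}
Sat(~p) = {0, 2, 4, 5, 6}
A[(p & r) U ~p]: least fixpoint, start Z0 = Sat(~p) = {0, 2, 4, 5, 6}, add states in Sat(p & r) with every successor in Z. Already a fixed point.
Sat(A[(p & r) U ~p]) = {0, 2, 4, 5, 6}
|Sat(A[(p & r) U ~p])| = |{0, 2, 4, 5, 6}| = 5.

5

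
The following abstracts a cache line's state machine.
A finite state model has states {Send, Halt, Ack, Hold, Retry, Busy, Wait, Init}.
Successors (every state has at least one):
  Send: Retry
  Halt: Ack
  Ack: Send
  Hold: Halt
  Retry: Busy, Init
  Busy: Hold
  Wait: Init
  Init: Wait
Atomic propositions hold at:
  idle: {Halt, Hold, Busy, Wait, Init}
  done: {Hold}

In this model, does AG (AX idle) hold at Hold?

No

Sat(AX idle) = {s : every successor in {Halt, Hold, Busy, Wait, Init}} = {Hold, Retry, Busy, Wait, Init}
AG (AX idle): greatest fixpoint, start Z0 = {Hold, Retry, Busy, Wait, Init}, keep only states in Sat with every successor in Z. Z1 = {Retry, Busy, Wait, Init}; Z2 = {Retry, Wait, Init}; Z3 = {Wait, Init}; fixed.
Sat(AG (AX idle)) = {Wait, Init}
Hold ∉ Sat(AG (AX idle)) = {Wait, Init}, so the formula does not hold at Hold.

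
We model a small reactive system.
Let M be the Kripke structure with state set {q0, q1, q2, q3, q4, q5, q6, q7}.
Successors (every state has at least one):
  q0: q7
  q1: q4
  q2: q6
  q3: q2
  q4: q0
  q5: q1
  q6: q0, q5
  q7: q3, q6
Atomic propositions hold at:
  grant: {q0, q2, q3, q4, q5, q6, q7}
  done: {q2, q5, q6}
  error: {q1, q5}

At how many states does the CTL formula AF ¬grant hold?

Sat(¬grant) = {q1}
AF ¬grant: least fixpoint, start Z0 = {q1}, add states with every successor in Z. Z1 = {q1, q5}; fixed.
Sat(AF ¬grant) = {q1, q5}
|Sat(AF ¬grant)| = |{q1, q5}| = 2.

2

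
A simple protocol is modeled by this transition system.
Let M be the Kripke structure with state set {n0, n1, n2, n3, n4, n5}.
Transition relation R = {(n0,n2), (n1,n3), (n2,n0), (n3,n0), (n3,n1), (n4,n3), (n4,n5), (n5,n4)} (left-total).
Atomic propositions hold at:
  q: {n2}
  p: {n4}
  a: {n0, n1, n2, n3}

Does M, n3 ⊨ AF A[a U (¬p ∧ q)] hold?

Sat(¬p) = {n0, n1, n2, n3, n5}
Sat(¬p ∧ q) = {n2}
A[a U (¬p ∧ q)]: least fixpoint, start Z0 = Sat((¬p ∧ q)) = {n2}, add states in Sat(a) with every successor in Z. Z1 = {n0, n2}; fixed.
Sat(A[a U (¬p ∧ q)]) = {n0, n2}
AF A[a U (¬p ∧ q)]: least fixpoint, start Z0 = {n0, n2}, add states with every successor in Z. Already a fixed point.
Sat(AF A[a U (¬p ∧ q)]) = {n0, n2}
n3 ∉ Sat(AF A[a U (¬p ∧ q)]) = {n0, n2}, so the formula does not hold at n3.

No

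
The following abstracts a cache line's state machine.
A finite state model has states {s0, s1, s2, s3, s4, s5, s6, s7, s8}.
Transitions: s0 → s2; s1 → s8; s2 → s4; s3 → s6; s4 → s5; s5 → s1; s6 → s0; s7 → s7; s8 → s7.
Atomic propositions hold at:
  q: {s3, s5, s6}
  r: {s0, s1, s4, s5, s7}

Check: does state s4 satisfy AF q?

Yes

AF q: least fixpoint, start Z0 = {s3, s5, s6}, add states with every successor in Z. Z1 = {s3, s4, s5, s6}; Z2 = {s2, s3, s4, s5, s6}; Z3 = {s0, s2, s3, s4, s5, s6}; fixed.
Sat(AF q) = {s0, s2, s3, s4, s5, s6}
s4 ∈ Sat(AF q) = {s0, s2, s3, s4, s5, s6}, so the formula holds at s4.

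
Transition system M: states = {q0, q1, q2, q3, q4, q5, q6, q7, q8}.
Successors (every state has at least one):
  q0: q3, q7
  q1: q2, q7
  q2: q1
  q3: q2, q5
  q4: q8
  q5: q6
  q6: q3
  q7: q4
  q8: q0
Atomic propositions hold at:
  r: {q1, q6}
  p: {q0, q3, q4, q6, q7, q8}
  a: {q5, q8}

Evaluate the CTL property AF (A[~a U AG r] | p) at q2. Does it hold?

No

Sat(~a) = {q0, q1, q2, q3, q4, q6, q7}
AG r: greatest fixpoint, start Z0 = {q1, q6}, keep only states in Sat with every successor in Z. Z1 = ∅; fixed.
Sat(AG r) = ∅
A[~a U AG r]: least fixpoint, start Z0 = Sat(AG r) = ∅, add states in Sat(~a) with every successor in Z. Already a fixed point.
Sat(A[~a U AG r]) = ∅
Sat(A[~a U AG r] | p) = {q0, q3, q4, q6, q7, q8}
AF (A[~a U AG r] | p): least fixpoint, start Z0 = {q0, q3, q4, q6, q7, q8}, add states with every successor in Z. Z1 = {q0, q3, q4, q5, q6, q7, q8}; fixed.
Sat(AF (A[~a U AG r] | p)) = {q0, q3, q4, q5, q6, q7, q8}
q2 ∉ Sat(AF (A[~a U AG r] | p)) = {q0, q3, q4, q5, q6, q7, q8}, so the formula does not hold at q2.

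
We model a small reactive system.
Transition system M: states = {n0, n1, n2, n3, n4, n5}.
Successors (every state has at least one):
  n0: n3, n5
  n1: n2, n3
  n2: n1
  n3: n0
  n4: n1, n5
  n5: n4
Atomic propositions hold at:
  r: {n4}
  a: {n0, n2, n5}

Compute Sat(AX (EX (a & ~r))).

Sat(~r) = {n0, n1, n2, n3, n5}
Sat(a & ~r) = {n0, n2, n5}
Sat(EX (a & ~r)) = {s : some successor in {n0, n2, n5}} = {n0, n1, n3, n4}
Sat(AX (EX (a & ~r))) = {s : every successor in {n0, n1, n3, n4}} = {n2, n3, n5}

{n2, n3, n5}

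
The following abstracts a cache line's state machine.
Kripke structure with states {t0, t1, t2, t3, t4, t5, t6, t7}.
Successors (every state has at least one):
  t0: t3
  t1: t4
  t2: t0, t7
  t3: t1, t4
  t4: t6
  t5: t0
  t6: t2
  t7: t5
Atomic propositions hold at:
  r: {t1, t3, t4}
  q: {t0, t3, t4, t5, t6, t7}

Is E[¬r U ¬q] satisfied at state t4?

No

Sat(¬r) = {t0, t2, t5, t6, t7}
Sat(¬q) = {t1, t2}
E[¬r U ¬q]: least fixpoint, start Z0 = Sat(¬q) = {t1, t2}, add states in Sat(¬r) with some successor in Z. Z1 = {t1, t2, t6}; fixed.
Sat(E[¬r U ¬q]) = {t1, t2, t6}
t4 ∉ Sat(E[¬r U ¬q]) = {t1, t2, t6}, so the formula does not hold at t4.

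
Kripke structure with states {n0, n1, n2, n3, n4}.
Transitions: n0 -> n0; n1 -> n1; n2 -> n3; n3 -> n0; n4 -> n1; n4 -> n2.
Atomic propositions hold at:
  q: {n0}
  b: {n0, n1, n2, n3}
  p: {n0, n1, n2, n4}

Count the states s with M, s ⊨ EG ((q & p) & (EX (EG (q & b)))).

1

Sat(q & p) = {n0}
Sat(q & b) = {n0}
EG (q & b): greatest fixpoint, start Z0 = {n0}, keep only states in Sat with some successor in Z. Already a fixed point.
Sat(EG (q & b)) = {n0}
Sat(EX (EG (q & b))) = {s : some successor in {n0}} = {n0, n3}
Sat((q & p) & (EX (EG (q & b)))) = {n0}
EG ((q & p) & (EX (EG (q & b)))): greatest fixpoint, start Z0 = {n0}, keep only states in Sat with some successor in Z. Already a fixed point.
Sat(EG ((q & p) & (EX (EG (q & b))))) = {n0}
|Sat(EG ((q & p) & (EX (EG (q & b)))))| = |{n0}| = 1.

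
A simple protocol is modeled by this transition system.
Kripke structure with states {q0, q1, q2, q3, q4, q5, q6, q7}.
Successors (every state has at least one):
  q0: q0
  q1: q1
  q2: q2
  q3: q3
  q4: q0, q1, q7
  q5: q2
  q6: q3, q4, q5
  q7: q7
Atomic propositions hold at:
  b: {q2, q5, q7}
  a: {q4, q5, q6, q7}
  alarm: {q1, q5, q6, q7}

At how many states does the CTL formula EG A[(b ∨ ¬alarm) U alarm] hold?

2

Sat(¬alarm) = {q0, q2, q3, q4}
Sat(b ∨ ¬alarm) = {q0, q2, q3, q4, q5, q7}
A[(b ∨ ¬alarm) U alarm]: least fixpoint, start Z0 = Sat(alarm) = {q1, q5, q6, q7}, add states in Sat(b ∨ ¬alarm) with every successor in Z. Already a fixed point.
Sat(A[(b ∨ ¬alarm) U alarm]) = {q1, q5, q6, q7}
EG A[(b ∨ ¬alarm) U alarm]: greatest fixpoint, start Z0 = {q1, q5, q6, q7}, keep only states in Sat with some successor in Z. Z1 = {q1, q6, q7}; Z2 = {q1, q7}; fixed.
Sat(EG A[(b ∨ ¬alarm) U alarm]) = {q1, q7}
|Sat(EG A[(b ∨ ¬alarm) U alarm])| = |{q1, q7}| = 2.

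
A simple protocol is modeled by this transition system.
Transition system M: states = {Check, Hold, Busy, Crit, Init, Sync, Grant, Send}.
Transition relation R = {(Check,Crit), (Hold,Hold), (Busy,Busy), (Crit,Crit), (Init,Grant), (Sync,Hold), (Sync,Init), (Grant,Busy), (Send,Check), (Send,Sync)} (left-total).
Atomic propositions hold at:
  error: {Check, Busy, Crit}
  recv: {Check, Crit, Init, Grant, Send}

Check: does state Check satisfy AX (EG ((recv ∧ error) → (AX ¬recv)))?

No

Sat(recv ∧ error) = {Check, Crit}
Sat(¬recv) = {Hold, Busy, Sync}
Sat(AX ¬recv) = {s : every successor in {Hold, Busy, Sync}} = {Hold, Busy, Grant}
Sat((recv ∧ error) → (AX ¬recv)) = {Hold, Busy, Init, Sync, Grant, Send}
EG ((recv ∧ error) → (AX ¬recv)): greatest fixpoint, start Z0 = {Hold, Busy, Init, Sync, Grant, Send}, keep only states in Sat with some successor in Z. Already a fixed point.
Sat(EG ((recv ∧ error) → (AX ¬recv))) = {Hold, Busy, Init, Sync, Grant, Send}
Sat(AX (EG ((recv ∧ error) → (AX ¬recv)))) = {s : every successor in {Hold, Busy, Init, Sync, Grant, Send}} = {Hold, Busy, Init, Sync, Grant}
Check ∉ Sat(AX (EG ((recv ∧ error) → (AX ¬recv)))) = {Hold, Busy, Init, Sync, Grant}, so the formula does not hold at Check.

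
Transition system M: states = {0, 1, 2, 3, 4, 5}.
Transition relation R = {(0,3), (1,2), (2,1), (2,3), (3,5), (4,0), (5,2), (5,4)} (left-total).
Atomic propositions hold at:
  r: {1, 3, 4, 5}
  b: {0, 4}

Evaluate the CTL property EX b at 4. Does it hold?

Sat(EX b) = {s : some successor in {0, 4}} = {4, 5}
4 ∈ Sat(EX b) = {4, 5}, so the formula holds at 4.

Yes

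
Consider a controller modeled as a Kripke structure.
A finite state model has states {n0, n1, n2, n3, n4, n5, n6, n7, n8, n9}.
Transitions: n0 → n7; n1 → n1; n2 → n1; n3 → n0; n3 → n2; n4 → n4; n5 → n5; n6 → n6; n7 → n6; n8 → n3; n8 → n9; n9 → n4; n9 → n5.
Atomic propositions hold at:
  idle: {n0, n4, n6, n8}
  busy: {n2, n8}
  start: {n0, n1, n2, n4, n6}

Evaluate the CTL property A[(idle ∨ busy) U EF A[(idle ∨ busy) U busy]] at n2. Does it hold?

Yes

Sat(idle ∨ busy) = {n0, n2, n4, n6, n8}
A[(idle ∨ busy) U busy]: least fixpoint, start Z0 = Sat(busy) = {n2, n8}, add states in Sat(idle ∨ busy) with every successor in Z. Already a fixed point.
Sat(A[(idle ∨ busy) U busy]) = {n2, n8}
EF A[(idle ∨ busy) U busy]: least fixpoint, start Z0 = {n2, n8}, add states with some successor in Z. Z1 = {n2, n3, n8}; fixed.
Sat(EF A[(idle ∨ busy) U busy]) = {n2, n3, n8}
A[(idle ∨ busy) U EF A[(idle ∨ busy) U busy]]: least fixpoint, start Z0 = Sat(EF A[(idle ∨ busy) U busy]) = {n2, n3, n8}, add states in Sat(idle ∨ busy) with every successor in Z. Already a fixed point.
Sat(A[(idle ∨ busy) U EF A[(idle ∨ busy) U busy]]) = {n2, n3, n8}
n2 ∈ Sat(A[(idle ∨ busy) U EF A[(idle ∨ busy) U busy]]) = {n2, n3, n8}, so the formula holds at n2.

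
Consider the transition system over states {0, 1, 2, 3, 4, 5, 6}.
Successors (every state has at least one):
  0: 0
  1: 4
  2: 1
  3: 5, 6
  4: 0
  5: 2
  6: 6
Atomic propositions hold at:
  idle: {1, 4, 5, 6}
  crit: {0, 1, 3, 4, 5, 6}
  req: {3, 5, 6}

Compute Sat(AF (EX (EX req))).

Sat(EX req) = {s : some successor in {3, 5, 6}} = {3, 6}
Sat(EX (EX req)) = {s : some successor in {3, 6}} = {3, 6}
AF (EX (EX req)): least fixpoint, start Z0 = {3, 6}, add states with every successor in Z. Already a fixed point.
Sat(AF (EX (EX req))) = {3, 6}

{3, 6}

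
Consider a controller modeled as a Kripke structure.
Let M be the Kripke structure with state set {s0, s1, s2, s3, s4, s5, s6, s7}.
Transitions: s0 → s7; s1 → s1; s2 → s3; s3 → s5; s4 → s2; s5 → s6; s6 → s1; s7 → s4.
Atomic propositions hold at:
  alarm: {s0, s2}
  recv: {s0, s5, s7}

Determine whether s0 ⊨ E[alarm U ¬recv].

Sat(¬recv) = {s1, s2, s3, s4, s6}
E[alarm U ¬recv]: least fixpoint, start Z0 = Sat(¬recv) = {s1, s2, s3, s4, s6}, add states in Sat(alarm) with some successor in Z. Already a fixed point.
Sat(E[alarm U ¬recv]) = {s1, s2, s3, s4, s6}
s0 ∉ Sat(E[alarm U ¬recv]) = {s1, s2, s3, s4, s6}, so the formula does not hold at s0.

No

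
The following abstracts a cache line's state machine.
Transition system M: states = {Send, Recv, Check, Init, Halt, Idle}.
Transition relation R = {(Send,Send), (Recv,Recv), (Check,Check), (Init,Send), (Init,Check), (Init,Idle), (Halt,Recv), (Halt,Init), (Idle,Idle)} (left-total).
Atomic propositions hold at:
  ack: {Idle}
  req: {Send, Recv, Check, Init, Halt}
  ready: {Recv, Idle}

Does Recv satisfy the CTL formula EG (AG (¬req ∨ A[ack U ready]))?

Sat(¬req) = {Idle}
A[ack U ready]: least fixpoint, start Z0 = Sat(ready) = {Recv, Idle}, add states in Sat(ack) with every successor in Z. Already a fixed point.
Sat(A[ack U ready]) = {Recv, Idle}
Sat(¬req ∨ A[ack U ready]) = {Recv, Idle}
AG (¬req ∨ A[ack U ready]): greatest fixpoint, start Z0 = {Recv, Idle}, keep only states in Sat with every successor in Z. Already a fixed point.
Sat(AG (¬req ∨ A[ack U ready])) = {Recv, Idle}
EG (AG (¬req ∨ A[ack U ready])): greatest fixpoint, start Z0 = {Recv, Idle}, keep only states in Sat with some successor in Z. Already a fixed point.
Sat(EG (AG (¬req ∨ A[ack U ready]))) = {Recv, Idle}
Recv ∈ Sat(EG (AG (¬req ∨ A[ack U ready]))) = {Recv, Idle}, so the formula holds at Recv.

Yes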